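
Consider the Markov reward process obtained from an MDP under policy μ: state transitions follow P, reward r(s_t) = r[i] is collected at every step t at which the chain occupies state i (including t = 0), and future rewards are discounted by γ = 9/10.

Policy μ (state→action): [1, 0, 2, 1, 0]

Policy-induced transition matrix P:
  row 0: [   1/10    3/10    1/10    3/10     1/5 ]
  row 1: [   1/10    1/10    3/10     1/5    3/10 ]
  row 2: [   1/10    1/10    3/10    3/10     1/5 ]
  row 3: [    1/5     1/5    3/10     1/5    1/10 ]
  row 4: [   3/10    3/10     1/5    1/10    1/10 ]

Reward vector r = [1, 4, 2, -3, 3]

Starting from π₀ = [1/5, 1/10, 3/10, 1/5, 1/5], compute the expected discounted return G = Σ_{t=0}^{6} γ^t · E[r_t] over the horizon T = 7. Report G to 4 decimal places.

t=0: π = [0.2000, 0.1000, 0.3000, 0.2000, 0.2000], E[r] = 1.2000, γ^t·E[r] = 1.200000, running G = 1.200000
t=1: π = [0.1600, 0.2000, 0.2400, 0.2300, 0.1700], E[r] = 1.2600, γ^t·E[r] = 1.134000, running G = 2.334000
t=2: π = [0.1570, 0.1890, 0.2510, 0.2230, 0.1800], E[r] = 1.2860, γ^t·E[r] = 1.041660, running G = 3.375660
t=3: π = [0.1583, 0.1897, 0.2506, 0.2228, 0.1786], E[r] = 1.2857, γ^t·E[r] = 0.937275, running G = 4.312935
t=4: π = [0.1580, 0.1897, 0.2505, 0.2230, 0.1788], E[r] = 1.2850, γ^t·E[r] = 0.843089, running G = 5.156024
t=5: π = [0.1581, 0.1897, 0.2505, 0.2230, 0.1788], E[r] = 1.2852, γ^t·E[r] = 0.758912, running G = 5.914936
t=6: π = [0.1581, 0.1897, 0.2505, 0.2230, 0.1788], E[r] = 1.2852, γ^t·E[r] = 0.682992, running G = 6.597927

G = 6.5979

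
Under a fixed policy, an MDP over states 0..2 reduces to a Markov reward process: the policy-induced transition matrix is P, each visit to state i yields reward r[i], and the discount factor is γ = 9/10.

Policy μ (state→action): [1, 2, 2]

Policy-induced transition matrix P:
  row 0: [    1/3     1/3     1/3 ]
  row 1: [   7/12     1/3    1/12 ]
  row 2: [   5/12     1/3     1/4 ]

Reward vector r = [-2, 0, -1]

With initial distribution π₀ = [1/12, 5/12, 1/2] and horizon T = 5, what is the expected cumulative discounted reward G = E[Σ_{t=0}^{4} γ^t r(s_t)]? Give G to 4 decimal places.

t=0: π = [0.0833, 0.4167, 0.5000], E[r] = -0.6667, γ^t·E[r] = -0.666667, running G = -0.666667
t=1: π = [0.4792, 0.3333, 0.1875], E[r] = -1.1458, γ^t·E[r] = -1.031250, running G = -1.697917
t=2: π = [0.4323, 0.3333, 0.2344], E[r] = -1.0990, γ^t·E[r] = -0.890156, running G = -2.588073
t=3: π = [0.4362, 0.3333, 0.2305], E[r] = -1.1029, γ^t·E[r] = -0.803988, running G = -3.392061
t=4: π = [0.4359, 0.3333, 0.2308], E[r] = -1.1025, γ^t·E[r] = -0.723376, running G = -4.115437

G = -4.1154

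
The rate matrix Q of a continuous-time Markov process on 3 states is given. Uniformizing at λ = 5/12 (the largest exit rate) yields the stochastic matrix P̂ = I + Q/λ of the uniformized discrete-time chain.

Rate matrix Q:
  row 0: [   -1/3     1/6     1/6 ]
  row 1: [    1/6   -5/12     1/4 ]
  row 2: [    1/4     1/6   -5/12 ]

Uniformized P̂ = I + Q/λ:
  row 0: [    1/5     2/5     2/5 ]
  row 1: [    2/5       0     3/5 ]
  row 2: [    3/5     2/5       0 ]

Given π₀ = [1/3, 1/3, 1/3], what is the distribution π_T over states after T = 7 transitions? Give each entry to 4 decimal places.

π = [0.3876, 0.2856, 0.3268]

t=0: π = [0.3333, 0.3333, 0.3333]
t=1: π = [0.4000, 0.2667, 0.3333]
t=2: π = [0.3867, 0.2933, 0.3200]
t=3: π = [0.3867, 0.2827, 0.3307]
t=4: π = [0.3888, 0.2869, 0.3243]
t=5: π = [0.3871, 0.2852, 0.3277]
t=6: π = [0.3881, 0.2859, 0.3260]
t=7: π = [0.3876, 0.2856, 0.3268]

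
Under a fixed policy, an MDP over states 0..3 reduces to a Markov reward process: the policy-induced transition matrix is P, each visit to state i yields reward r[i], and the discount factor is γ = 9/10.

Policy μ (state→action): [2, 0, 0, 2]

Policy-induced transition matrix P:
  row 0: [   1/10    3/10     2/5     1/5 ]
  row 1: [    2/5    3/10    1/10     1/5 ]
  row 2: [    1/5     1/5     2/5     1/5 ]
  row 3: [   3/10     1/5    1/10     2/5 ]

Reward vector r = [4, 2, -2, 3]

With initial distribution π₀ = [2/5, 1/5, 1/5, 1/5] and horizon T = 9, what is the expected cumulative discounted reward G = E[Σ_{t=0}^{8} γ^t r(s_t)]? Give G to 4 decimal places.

t=0: π = [0.4000, 0.2000, 0.2000, 0.2000], E[r] = 2.2000, γ^t·E[r] = 2.200000, running G = 2.200000
t=1: π = [0.2200, 0.2600, 0.2800, 0.2400], E[r] = 1.5600, γ^t·E[r] = 1.404000, running G = 3.604000
t=2: π = [0.2540, 0.2480, 0.2500, 0.2480], E[r] = 1.7560, γ^t·E[r] = 1.422360, running G = 5.026360
t=3: π = [0.2490, 0.2502, 0.2512, 0.2496], E[r] = 1.7428, γ^t·E[r] = 1.270501, running G = 6.296861
t=4: π = [0.2501, 0.2499, 0.2501, 0.2499], E[r] = 1.7499, γ^t·E[r] = 1.148096, running G = 7.444957
t=5: π = [0.2500, 0.2500, 0.2500, 0.2500], E[r] = 1.7497, γ^t·E[r] = 1.033195, running G = 8.478152
t=6: π = [0.2500, 0.2500, 0.2500, 0.2500], E[r] = 1.7500, γ^t·E[r] = 0.930013, running G = 9.408165
t=7: π = [0.2500, 0.2500, 0.2500, 0.2500], E[r] = 1.7500, γ^t·E[r] = 0.837014, running G = 10.245180
t=8: π = [0.2500, 0.2500, 0.2500, 0.2500], E[r] = 1.7500, γ^t·E[r] = 0.753317, running G = 10.998497

G = 10.9985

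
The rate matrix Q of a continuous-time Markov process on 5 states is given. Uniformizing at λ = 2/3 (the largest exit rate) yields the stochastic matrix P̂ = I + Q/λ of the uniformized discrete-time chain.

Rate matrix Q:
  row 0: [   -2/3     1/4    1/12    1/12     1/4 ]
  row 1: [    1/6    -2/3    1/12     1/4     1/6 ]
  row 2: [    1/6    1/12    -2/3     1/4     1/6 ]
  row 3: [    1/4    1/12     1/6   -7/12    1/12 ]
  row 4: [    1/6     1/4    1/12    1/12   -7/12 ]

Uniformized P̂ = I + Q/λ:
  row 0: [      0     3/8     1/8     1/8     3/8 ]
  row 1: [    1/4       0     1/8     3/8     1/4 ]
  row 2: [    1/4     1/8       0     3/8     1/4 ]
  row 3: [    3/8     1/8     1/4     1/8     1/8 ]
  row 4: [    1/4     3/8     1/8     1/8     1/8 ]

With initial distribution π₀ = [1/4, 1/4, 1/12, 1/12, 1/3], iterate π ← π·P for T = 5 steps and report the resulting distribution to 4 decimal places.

π = [0.2212, 0.2099, 0.1347, 0.2110, 0.2233]

t=0: π = [0.2500, 0.2500, 0.0833, 0.0833, 0.3333]
t=1: π = [0.1979, 0.2396, 0.1250, 0.2083, 0.2292]
t=2: π = [0.2266, 0.2018, 0.1354, 0.2161, 0.2201]
t=3: π = [0.2204, 0.2114, 0.1351, 0.2093, 0.2238]
t=4: π = [0.2211, 0.2096, 0.1343, 0.2116, 0.2234]
t=5: π = [0.2212, 0.2099, 0.1347, 0.2110, 0.2233]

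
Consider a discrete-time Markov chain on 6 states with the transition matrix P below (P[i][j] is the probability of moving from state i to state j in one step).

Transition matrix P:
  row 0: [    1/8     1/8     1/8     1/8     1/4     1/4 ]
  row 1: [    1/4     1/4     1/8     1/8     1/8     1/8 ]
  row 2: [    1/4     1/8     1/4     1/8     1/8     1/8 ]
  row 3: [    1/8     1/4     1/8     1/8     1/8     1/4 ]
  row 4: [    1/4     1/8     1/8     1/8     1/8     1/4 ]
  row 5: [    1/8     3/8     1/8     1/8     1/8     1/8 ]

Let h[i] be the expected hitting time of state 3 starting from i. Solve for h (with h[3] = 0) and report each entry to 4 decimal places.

h = [8.0000, 8.0000, 8.0000, 0.0000, 8.0000, 8.0000]

First-step conditioning: h[3] = 0; for i ≠ 3, h[i] = 1 + Σ_k P[i][k]·h[k].
  h[0] = 1 + 1/8·h[0] + 1/8·h[1] + 1/8·h[2] + 1/4·h[4] + 1/4·h[5]
  h[1] = 1 + 1/4·h[0] + 1/4·h[1] + 1/8·h[2] + 1/8·h[4] + 1/8·h[5]
  h[2] = 1 + 1/4·h[0] + 1/8·h[1] + 1/4·h[2] + 1/8·h[4] + 1/8·h[5]
  h[4] = 1 + 1/4·h[0] + 1/8·h[1] + 1/8·h[2] + 1/8·h[4] + 1/4·h[5]
  h[5] = 1 + 1/8·h[0] + 3/8·h[1] + 1/8·h[2] + 1/8·h[4] + 1/8·h[5]
Solving the 5×5 linear system over states ≠ 3 gives exactly h = [8, 8, 8, 0, 8, 8] (h[3] = 0 is the target).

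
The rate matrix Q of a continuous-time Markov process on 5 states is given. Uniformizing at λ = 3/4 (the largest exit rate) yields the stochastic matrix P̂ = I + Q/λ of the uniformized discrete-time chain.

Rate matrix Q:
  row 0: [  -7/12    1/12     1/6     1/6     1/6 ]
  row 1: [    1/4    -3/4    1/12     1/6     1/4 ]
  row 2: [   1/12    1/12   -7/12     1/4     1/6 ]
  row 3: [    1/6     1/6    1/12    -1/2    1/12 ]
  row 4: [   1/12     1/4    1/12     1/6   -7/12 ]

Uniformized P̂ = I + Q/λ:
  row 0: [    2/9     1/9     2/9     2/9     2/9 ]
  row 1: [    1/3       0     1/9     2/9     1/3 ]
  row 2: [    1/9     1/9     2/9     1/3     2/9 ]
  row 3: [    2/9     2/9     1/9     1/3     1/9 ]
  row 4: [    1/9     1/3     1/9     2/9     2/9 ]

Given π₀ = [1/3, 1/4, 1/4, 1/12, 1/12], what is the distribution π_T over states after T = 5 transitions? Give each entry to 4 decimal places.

π = [0.2010, 0.1690, 0.1501, 0.2688, 0.2112]

t=0: π = [0.3333, 0.2500, 0.2500, 0.0833, 0.0833]
t=1: π = [0.2130, 0.1111, 0.1759, 0.2593, 0.2407]
t=2: π = [0.1883, 0.1811, 0.1543, 0.2706, 0.2058]
t=3: π = [0.2023, 0.1668, 0.1492, 0.2694, 0.2123]
t=4: π = [0.2006, 0.1697, 0.1502, 0.2687, 0.2108]
t=5: π = [0.2010, 0.1690, 0.1501, 0.2688, 0.2112]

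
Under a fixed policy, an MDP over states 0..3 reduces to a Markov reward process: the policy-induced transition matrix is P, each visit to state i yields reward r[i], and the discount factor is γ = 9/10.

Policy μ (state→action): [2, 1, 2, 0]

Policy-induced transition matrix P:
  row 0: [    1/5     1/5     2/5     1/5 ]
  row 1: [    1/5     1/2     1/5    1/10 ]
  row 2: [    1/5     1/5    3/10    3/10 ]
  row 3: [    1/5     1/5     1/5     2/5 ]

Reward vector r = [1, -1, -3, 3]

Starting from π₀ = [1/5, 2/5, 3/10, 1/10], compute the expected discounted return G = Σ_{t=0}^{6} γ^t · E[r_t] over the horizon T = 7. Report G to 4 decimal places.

t=0: π = [0.2000, 0.4000, 0.3000, 0.1000], E[r] = -0.8000, γ^t·E[r] = -0.800000, running G = -0.800000
t=1: π = [0.2000, 0.3200, 0.2700, 0.2100], E[r] = -0.3000, γ^t·E[r] = -0.270000, running G = -1.070000
t=2: π = [0.2000, 0.2960, 0.2670, 0.2370], E[r] = -0.1860, γ^t·E[r] = -0.150660, running G = -1.220660
t=3: π = [0.2000, 0.2888, 0.2667, 0.2445], E[r] = -0.1554, γ^t·E[r] = -0.113287, running G = -1.333947
t=4: π = [0.2000, 0.2866, 0.2667, 0.2467], E[r] = -0.1466, γ^t·E[r] = -0.096171, running G = -1.430118
t=5: π = [0.2000, 0.2860, 0.2667, 0.2473], E[r] = -0.1440, γ^t·E[r] = -0.085013, running G = -1.515131
t=6: π = [0.2000, 0.2858, 0.2667, 0.2475], E[r] = -0.1432, γ^t·E[r] = -0.076097, running G = -1.591228

G = -1.5912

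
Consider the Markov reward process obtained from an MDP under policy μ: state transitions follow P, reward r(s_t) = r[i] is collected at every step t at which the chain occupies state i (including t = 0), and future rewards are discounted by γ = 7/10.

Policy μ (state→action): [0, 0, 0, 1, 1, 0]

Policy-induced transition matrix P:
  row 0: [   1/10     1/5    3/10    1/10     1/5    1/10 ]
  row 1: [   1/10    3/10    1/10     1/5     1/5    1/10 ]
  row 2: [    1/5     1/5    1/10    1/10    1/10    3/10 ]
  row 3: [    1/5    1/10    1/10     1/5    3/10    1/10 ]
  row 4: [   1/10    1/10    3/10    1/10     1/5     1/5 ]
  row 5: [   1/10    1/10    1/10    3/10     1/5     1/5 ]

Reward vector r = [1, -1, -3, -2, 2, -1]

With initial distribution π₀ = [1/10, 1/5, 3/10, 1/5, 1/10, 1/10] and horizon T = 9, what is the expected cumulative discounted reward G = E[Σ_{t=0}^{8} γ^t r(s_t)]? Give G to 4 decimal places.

G = -2.6510

t=0: π = [0.1000, 0.2000, 0.3000, 0.2000, 0.1000, 0.1000], E[r] = -1.3000, γ^t·E[r] = -1.300000, running G = -1.300000
t=1: π = [0.1500, 0.1800, 0.1400, 0.1600, 0.1900, 0.1800], E[r] = -0.5700, γ^t·E[r] = -0.399000, running G = -1.699000
t=2: π = [0.1300, 0.1650, 0.1680, 0.1700, 0.2020, 0.1650], E[r] = -0.6400, γ^t·E[r] = -0.313600, running G = -2.012600
t=3: π = [0.1338, 0.1628, 0.1664, 0.1665, 0.2002, 0.1703], E[r] = -0.6311, γ^t·E[r] = -0.216467, running G = -2.229067
t=4: π = [0.1333, 0.1626, 0.1668, 0.1670, 0.2000, 0.1703], E[r] = -0.6340, γ^t·E[r] = -0.152219, running G = -2.381286
t=5: π = [0.1334, 0.1625, 0.1667, 0.1670, 0.2000, 0.1704], E[r] = -0.6335, γ^t·E[r] = -0.106477, running G = -2.487763
t=6: π = [0.1334, 0.1625, 0.1667, 0.1670, 0.2000, 0.1704], E[r] = -0.6335, γ^t·E[r] = -0.074536, running G = -2.562299
t=7: π = [0.1334, 0.1625, 0.1667, 0.1670, 0.2000, 0.1704], E[r] = -0.6335, γ^t·E[r] = -0.052175, running G = -2.614474
t=8: π = [0.1334, 0.1625, 0.1667, 0.1670, 0.2000, 0.1704], E[r] = -0.6335, γ^t·E[r] = -0.036523, running G = -2.650997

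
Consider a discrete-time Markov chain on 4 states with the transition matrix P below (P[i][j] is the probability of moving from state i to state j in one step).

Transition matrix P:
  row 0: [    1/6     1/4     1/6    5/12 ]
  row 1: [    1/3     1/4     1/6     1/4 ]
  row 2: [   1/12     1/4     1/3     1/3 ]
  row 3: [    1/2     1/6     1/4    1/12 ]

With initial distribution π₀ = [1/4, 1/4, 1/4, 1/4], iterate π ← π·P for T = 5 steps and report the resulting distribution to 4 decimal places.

π = [0.2756, 0.2275, 0.2270, 0.2699]

t=0: π = [0.2500, 0.2500, 0.2500, 0.2500]
t=1: π = [0.2708, 0.2292, 0.2292, 0.2708]
t=2: π = [0.2760, 0.2274, 0.2274, 0.2691]
t=3: π = [0.2753, 0.2276, 0.2270, 0.2701]
t=4: π = [0.2757, 0.2275, 0.2270, 0.2698]
t=5: π = [0.2756, 0.2275, 0.2270, 0.2699]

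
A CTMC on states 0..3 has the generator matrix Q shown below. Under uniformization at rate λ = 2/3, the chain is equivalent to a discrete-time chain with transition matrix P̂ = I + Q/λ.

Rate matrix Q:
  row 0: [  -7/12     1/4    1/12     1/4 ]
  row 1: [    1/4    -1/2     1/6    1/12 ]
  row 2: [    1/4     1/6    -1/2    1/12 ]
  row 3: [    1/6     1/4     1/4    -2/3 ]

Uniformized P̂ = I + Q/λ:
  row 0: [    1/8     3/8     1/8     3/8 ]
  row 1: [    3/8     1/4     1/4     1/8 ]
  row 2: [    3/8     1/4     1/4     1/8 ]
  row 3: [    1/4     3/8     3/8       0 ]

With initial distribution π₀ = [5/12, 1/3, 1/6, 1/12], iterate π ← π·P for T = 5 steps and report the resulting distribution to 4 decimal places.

π = [0.2827, 0.3070, 0.2365, 0.1738]

t=0: π = [0.4167, 0.3333, 0.1667, 0.0833]
t=1: π = [0.2604, 0.3125, 0.2083, 0.2188]
t=2: π = [0.2826, 0.3099, 0.2448, 0.1628]
t=3: π = [0.2840, 0.3057, 0.2350, 0.1753]
t=4: π = [0.2821, 0.3074, 0.2364, 0.1741]
t=5: π = [0.2827, 0.3070, 0.2365, 0.1738]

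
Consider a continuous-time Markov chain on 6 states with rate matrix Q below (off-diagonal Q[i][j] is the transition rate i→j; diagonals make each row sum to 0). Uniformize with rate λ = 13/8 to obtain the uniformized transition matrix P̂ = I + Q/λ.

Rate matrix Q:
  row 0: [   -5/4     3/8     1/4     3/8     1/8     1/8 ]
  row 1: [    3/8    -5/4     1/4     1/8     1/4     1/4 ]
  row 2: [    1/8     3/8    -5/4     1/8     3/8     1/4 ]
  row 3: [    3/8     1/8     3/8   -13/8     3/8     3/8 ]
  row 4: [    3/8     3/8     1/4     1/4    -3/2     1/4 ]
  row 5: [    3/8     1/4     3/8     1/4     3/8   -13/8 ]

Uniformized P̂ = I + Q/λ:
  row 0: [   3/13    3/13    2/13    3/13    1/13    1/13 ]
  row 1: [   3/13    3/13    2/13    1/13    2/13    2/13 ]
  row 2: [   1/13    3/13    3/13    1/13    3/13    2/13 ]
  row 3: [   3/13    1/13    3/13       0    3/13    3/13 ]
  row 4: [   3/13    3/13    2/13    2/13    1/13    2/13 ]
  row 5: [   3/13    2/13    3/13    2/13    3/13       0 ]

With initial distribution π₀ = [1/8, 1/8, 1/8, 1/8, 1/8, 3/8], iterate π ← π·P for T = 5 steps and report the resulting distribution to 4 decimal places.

t=0: π = [0.1250, 0.1250, 0.1250, 0.1250, 0.1250, 0.3750]
t=1: π = [0.2115, 0.1827, 0.2019, 0.1250, 0.1827, 0.0962]
t=2: π = [0.1997, 0.2041, 0.1864, 0.1213, 0.1561, 0.1324]
t=3: π = [0.2021, 0.2019, 0.1877, 0.1205, 0.1603, 0.1274]
t=4: π = [0.2019, 0.2024, 0.1874, 0.1209, 0.1595, 0.1280]
t=5: π = [0.2019, 0.2023, 0.1874, 0.1208, 0.1596, 0.1279]

π = [0.2019, 0.2023, 0.1874, 0.1208, 0.1596, 0.1279]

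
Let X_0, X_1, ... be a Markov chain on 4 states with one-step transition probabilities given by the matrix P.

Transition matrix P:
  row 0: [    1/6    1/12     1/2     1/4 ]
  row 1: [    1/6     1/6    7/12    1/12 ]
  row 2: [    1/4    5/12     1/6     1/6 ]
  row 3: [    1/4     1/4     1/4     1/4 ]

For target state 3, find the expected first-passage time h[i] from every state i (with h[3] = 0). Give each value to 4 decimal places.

First-step conditioning: h[3] = 0; for i ≠ 3, h[i] = 1 + Σ_k P[i][k]·h[k].
  h[0] = 1 + 1/6·h[0] + 1/12·h[1] + 1/2·h[2]
  h[1] = 1 + 1/6·h[0] + 1/6·h[1] + 7/12·h[2]
  h[2] = 1 + 1/4·h[0] + 5/12·h[1] + 1/6·h[2]
Solving the 3×3 linear system over states ≠ 3 gives exactly h = [688/123, 20/3, 764/123, 0] (h[3] = 0 is the target).

h = [5.5935, 6.6667, 6.2114, 0.0000]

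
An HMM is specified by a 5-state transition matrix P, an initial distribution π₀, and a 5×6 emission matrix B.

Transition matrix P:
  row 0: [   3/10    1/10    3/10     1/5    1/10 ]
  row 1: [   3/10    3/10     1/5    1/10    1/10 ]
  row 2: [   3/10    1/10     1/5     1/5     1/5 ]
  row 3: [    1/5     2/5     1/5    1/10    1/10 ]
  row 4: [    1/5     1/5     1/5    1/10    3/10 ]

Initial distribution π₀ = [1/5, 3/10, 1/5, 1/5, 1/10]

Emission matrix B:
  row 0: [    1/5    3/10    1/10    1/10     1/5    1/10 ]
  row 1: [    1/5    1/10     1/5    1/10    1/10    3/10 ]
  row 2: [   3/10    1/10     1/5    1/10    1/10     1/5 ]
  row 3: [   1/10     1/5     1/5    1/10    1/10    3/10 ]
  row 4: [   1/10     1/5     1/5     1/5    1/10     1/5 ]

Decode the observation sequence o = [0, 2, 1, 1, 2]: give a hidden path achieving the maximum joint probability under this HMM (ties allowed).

path = [1, 1, 0, 0, 2]

t=0: δ = [4.000e-02, 6.000e-02, 6.000e-02, 2.000e-02, 1.000e-02]  (obs o_0=0)
t=1: δ = [1.800e-03, 3.600e-03, 2.400e-03, 2.400e-03, 2.400e-03]  ψ = [1, 1, 0, 2, 2]  (obs o_1=2)
t=2: δ = [3.240e-04, 1.080e-04, 7.200e-05, 9.600e-05, 1.440e-04]  ψ = [1, 1, 1, 2, 4]  (obs o_2=1)
t=3: δ = [2.916e-05, 3.840e-06, 9.720e-06, 1.296e-05, 8.640e-06]  ψ = [0, 3, 0, 0, 4]  (obs o_3=1)
t=4: δ = [8.748e-07, 1.037e-06, 1.750e-06, 1.166e-06, 5.832e-07]  ψ = [0, 3, 0, 0, 0]  (obs o_4=2)
backtrack: best end state = 2; path = [1, 1, 0, 0, 2]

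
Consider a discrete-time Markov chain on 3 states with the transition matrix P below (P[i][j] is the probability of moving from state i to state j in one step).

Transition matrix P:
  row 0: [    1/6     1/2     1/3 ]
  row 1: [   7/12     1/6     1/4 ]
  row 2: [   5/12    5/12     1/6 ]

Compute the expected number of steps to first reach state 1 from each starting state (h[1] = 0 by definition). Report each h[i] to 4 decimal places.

h = [2.1000, 0.0000, 2.2500]

First-step conditioning: h[1] = 0; for i ≠ 1, h[i] = 1 + Σ_k P[i][k]·h[k].
  h[0] = 1 + 1/6·h[0] + 1/3·h[2]
  h[2] = 1 + 5/12·h[0] + 1/6·h[2]
Solving the 2×2 linear system over states ≠ 1 gives exactly h = [21/10, 0, 9/4] (h[1] = 0 is the target).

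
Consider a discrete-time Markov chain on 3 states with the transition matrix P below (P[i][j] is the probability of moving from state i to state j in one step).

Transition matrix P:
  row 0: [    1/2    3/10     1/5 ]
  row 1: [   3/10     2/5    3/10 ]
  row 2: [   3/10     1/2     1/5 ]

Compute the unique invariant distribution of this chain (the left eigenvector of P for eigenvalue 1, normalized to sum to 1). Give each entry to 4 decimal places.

Balance equations π_j = Σ_i π_i·P[i][j]:
  π_0 = 1/2·π_0 + 3/10·π_1 + 3/10·π_2
  π_1 = 3/10·π_0 + 2/5·π_1 + 1/2·π_2
  normalize: π_0 + π_1 + π_2 = 1
Solving the linear system gives exactly π = [3/8, 17/44, 21/88].

π = [0.3750, 0.3864, 0.2386]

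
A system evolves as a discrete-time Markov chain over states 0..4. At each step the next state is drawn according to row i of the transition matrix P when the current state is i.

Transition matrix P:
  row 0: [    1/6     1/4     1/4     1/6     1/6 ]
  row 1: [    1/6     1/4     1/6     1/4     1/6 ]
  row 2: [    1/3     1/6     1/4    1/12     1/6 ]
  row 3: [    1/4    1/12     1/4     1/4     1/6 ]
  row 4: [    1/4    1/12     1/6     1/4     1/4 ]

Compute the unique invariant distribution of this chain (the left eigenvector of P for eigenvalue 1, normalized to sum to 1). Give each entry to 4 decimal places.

Balance equations π_j = Σ_i π_i·P[i][j]:
  π_0 = 1/6·π_0 + 1/6·π_1 + 1/3·π_2 + 1/4·π_3 + 1/4·π_4
  π_1 = 1/4·π_0 + 1/4·π_1 + 1/6·π_2 + 1/12·π_3 + 1/12·π_4
  π_2 = 1/4·π_0 + 1/6·π_1 + 1/4·π_2 + 1/4·π_3 + 1/6·π_4
  π_3 = 1/6·π_0 + 1/4·π_1 + 1/12·π_2 + 1/4·π_3 + 1/4·π_4
  normalize: π_0 + π_1 + π_2 + π_3 + π_4 = 1
Solving the linear system gives exactly π = [4129/17589, 991/5863, 353/1599, 262/1353, 2/11].

π = [0.2347, 0.1690, 0.2208, 0.1936, 0.1818]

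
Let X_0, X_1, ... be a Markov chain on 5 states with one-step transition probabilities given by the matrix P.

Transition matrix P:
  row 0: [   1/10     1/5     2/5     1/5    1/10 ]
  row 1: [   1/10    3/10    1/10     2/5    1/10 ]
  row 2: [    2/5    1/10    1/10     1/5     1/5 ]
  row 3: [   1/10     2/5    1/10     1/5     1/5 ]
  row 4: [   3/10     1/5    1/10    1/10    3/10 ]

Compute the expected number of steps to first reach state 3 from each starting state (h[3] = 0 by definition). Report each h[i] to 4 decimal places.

h = [4.4629, 3.4316, 4.5817, 0.0000, 4.9762]

First-step conditioning: h[3] = 0; for i ≠ 3, h[i] = 1 + Σ_k P[i][k]·h[k].
  h[0] = 1 + 1/10·h[0] + 1/5·h[1] + 2/5·h[2] + 1/10·h[4]
  h[1] = 1 + 1/10·h[0] + 3/10·h[1] + 1/10·h[2] + 1/10·h[4]
  h[2] = 1 + 2/5·h[0] + 1/10·h[1] + 1/10·h[2] + 1/5·h[4]
  h[4] = 1 + 3/10·h[0] + 1/5·h[1] + 1/10·h[2] + 3/10·h[4]
Solving the 4×4 linear system over states ≠ 3 gives exactly h = [4695/1052, 1805/526, 1205/263, 0, 5235/1052] (h[3] = 0 is the target).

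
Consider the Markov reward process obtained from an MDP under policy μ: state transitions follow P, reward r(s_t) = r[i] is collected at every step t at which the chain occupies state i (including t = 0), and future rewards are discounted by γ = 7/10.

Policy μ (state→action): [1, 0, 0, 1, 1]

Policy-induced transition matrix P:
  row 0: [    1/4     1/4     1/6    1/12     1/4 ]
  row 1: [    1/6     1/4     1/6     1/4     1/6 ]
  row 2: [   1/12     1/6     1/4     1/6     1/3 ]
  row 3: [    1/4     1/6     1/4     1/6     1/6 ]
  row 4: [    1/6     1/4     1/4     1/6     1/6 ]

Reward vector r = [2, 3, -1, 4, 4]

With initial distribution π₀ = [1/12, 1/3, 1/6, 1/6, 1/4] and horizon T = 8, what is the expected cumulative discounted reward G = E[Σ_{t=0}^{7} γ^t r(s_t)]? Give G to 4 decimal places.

G = 7.6890

t=0: π = [0.0833, 0.3333, 0.1667, 0.1667, 0.2500], E[r] = 2.6667, γ^t·E[r] = 2.666667, running G = 2.666667
t=1: π = [0.1736, 0.2222, 0.2153, 0.1875, 0.2014], E[r] = 2.3542, γ^t·E[r] = 1.647917, running G = 4.314583
t=2: π = [0.1788, 0.2164, 0.2170, 0.1707, 0.2170], E[r] = 2.3409, γ^t·E[r] = 1.147020, running G = 5.461603
t=3: π = [0.1777, 0.2177, 0.2171, 0.1698, 0.2177], E[r] = 2.3416, γ^t·E[r] = 0.803162, running G = 6.264765
t=4: π = [0.1775, 0.2178, 0.2171, 0.1700, 0.2177], E[r] = 2.3419, γ^t·E[r] = 0.562293, running G = 6.827058
t=5: π = [0.1775, 0.2177, 0.2171, 0.1700, 0.2176], E[r] = 2.3419, γ^t·E[r] = 0.393600, running G = 7.220658
t=6: π = [0.1775, 0.2177, 0.2171, 0.1700, 0.2176], E[r] = 2.3419, γ^t·E[r] = 0.275519, running G = 7.496178
t=7: π = [0.1775, 0.2177, 0.2171, 0.1700, 0.2176], E[r] = 2.3419, γ^t·E[r] = 0.192864, running G = 7.689041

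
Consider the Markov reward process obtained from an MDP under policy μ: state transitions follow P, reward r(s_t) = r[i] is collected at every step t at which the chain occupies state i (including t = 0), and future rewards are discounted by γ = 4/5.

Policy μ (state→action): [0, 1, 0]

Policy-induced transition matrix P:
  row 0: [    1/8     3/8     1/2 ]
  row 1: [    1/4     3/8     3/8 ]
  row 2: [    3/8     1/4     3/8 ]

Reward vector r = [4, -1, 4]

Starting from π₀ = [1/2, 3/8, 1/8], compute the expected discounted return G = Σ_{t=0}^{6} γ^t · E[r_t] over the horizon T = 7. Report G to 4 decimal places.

t=0: π = [0.5000, 0.3750, 0.1250], E[r] = 2.1250, γ^t·E[r] = 2.125000, running G = 2.125000
t=1: π = [0.2031, 0.3594, 0.4375], E[r] = 2.2031, γ^t·E[r] = 1.762500, running G = 3.887500
t=2: π = [0.2793, 0.3203, 0.4004], E[r] = 2.3984, γ^t·E[r] = 1.535000, running G = 5.422500
t=3: π = [0.2651, 0.3250, 0.4099], E[r] = 2.3752, γ^t·E[r] = 1.216125, running G = 6.638625
t=4: π = [0.2681, 0.3238, 0.4081], E[r] = 2.3812, γ^t·E[r] = 0.975338, running G = 7.613963
t=5: π = [0.2675, 0.3240, 0.4085], E[r] = 2.3801, γ^t·E[r] = 0.779908, running G = 8.393870
t=6: π = [0.2676, 0.3239, 0.4084], E[r] = 2.3803, γ^t·E[r] = 0.623987, running G = 9.017857

G = 9.0179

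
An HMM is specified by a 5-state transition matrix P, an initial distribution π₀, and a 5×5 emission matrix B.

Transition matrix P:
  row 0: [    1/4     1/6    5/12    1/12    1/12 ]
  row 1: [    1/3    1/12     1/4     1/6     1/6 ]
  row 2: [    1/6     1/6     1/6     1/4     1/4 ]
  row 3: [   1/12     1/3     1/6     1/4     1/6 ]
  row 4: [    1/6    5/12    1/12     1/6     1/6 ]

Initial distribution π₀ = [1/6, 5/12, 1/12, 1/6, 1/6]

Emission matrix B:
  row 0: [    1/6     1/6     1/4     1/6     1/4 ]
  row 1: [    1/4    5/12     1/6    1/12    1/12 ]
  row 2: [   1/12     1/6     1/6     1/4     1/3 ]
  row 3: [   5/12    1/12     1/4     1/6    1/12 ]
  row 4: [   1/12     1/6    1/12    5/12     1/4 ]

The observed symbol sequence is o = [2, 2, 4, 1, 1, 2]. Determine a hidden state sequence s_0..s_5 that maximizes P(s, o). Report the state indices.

path = [1, 0, 2, 4, 1, 0]

t=0: δ = [4.167e-02, 6.944e-02, 1.389e-02, 4.167e-02, 1.389e-02]  (obs o_0=2)
t=1: δ = [5.787e-03, 2.315e-03, 2.894e-03, 2.894e-03, 9.645e-04]  ψ = [1, 3, 0, 1, 1]  (obs o_1=2)
t=2: δ = [3.617e-04, 8.038e-05, 8.038e-04, 6.028e-05, 1.808e-04]  ψ = [0, 0, 0, 2, 2]  (obs o_2=4)
t=3: δ = [2.233e-05, 5.582e-05, 2.512e-05, 1.674e-05, 3.349e-05]  ψ = [2, 2, 0, 2, 2]  (obs o_3=1)
t=4: δ = [3.101e-06, 5.814e-06, 2.326e-06, 7.752e-07, 1.550e-06]  ψ = [1, 4, 1, 1, 1]  (obs o_4=1)
t=5: δ = [4.845e-07, 1.077e-07, 2.423e-07, 2.423e-07, 8.075e-08]  ψ = [1, 4, 1, 1, 1]  (obs o_5=2)
backtrack: best end state = 0; path = [1, 0, 2, 4, 1, 0]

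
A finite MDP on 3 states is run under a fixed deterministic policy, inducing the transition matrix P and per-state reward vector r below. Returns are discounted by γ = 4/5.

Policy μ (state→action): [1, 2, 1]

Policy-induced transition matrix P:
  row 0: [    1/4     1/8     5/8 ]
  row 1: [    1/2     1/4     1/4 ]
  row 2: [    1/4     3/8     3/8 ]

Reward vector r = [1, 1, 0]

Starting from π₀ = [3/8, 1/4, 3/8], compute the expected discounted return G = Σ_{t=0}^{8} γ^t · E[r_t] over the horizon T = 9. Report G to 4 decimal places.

G = 2.5391

t=0: π = [0.3750, 0.2500, 0.3750], E[r] = 0.6250, γ^t·E[r] = 0.625000, running G = 0.625000
t=1: π = [0.3125, 0.2500, 0.4375], E[r] = 0.5625, γ^t·E[r] = 0.450000, running G = 1.075000
t=2: π = [0.3125, 0.2656, 0.4219], E[r] = 0.5781, γ^t·E[r] = 0.370000, running G = 1.445000
t=3: π = [0.3164, 0.2637, 0.4199], E[r] = 0.5801, γ^t·E[r] = 0.297000, running G = 1.742000
t=4: π = [0.3159, 0.2629, 0.4211], E[r] = 0.5789, γ^t·E[r] = 0.237100, running G = 1.979100
t=5: π = [0.3157, 0.2632, 0.4211], E[r] = 0.5789, γ^t·E[r] = 0.189690, running G = 2.168790
t=6: π = [0.3158, 0.2632, 0.4210], E[r] = 0.5790, γ^t·E[r] = 0.151771, running G = 2.320561
t=7: π = [0.3158, 0.2632, 0.4211], E[r] = 0.5789, γ^t·E[r] = 0.121415, running G = 2.441976
t=8: π = [0.3158, 0.2632, 0.4211], E[r] = 0.5789, γ^t·E[r] = 0.097131, running G = 2.539107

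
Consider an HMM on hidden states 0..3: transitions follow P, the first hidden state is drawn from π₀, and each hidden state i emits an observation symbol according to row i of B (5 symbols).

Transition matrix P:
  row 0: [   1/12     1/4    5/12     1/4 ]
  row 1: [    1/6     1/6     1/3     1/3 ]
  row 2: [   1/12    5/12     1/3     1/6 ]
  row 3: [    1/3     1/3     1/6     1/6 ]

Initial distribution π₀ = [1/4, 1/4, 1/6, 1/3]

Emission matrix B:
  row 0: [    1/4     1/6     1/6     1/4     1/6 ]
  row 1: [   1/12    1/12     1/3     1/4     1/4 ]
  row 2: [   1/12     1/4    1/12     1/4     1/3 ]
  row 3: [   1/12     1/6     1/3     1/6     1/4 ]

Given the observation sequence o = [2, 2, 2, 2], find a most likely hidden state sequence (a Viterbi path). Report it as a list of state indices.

t=0: δ = [4.167e-02, 8.333e-02, 1.389e-02, 1.111e-01]  (obs o_0=2)
t=1: δ = [6.173e-03, 1.235e-02, 2.315e-03, 9.259e-03]  ψ = [3, 3, 1, 1]  (obs o_1=2)
t=2: δ = [5.144e-04, 1.029e-03, 3.429e-04, 1.372e-03]  ψ = [3, 3, 1, 1]  (obs o_2=2)
t=3: δ = [7.621e-05, 1.524e-04, 2.858e-05, 1.143e-04]  ψ = [3, 3, 1, 1]  (obs o_3=2)
backtrack: best end state = 1; path = [3, 1, 3, 1]

path = [3, 1, 3, 1]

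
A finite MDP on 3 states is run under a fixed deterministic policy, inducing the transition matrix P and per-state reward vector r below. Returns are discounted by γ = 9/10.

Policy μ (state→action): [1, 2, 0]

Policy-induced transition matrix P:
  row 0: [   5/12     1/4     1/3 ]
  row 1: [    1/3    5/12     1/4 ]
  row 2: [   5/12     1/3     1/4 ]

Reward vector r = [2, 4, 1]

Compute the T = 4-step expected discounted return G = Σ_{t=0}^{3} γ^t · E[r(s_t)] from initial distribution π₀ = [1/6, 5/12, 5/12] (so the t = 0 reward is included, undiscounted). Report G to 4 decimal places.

t=0: π = [0.1667, 0.4167, 0.4167], E[r] = 2.4167, γ^t·E[r] = 2.416667, running G = 2.416667
t=1: π = [0.3819, 0.3542, 0.2639], E[r] = 2.4444, γ^t·E[r] = 2.200000, running G = 4.616667
t=2: π = [0.3872, 0.3310, 0.2818], E[r] = 2.3802, γ^t·E[r] = 1.927969, running G = 6.544635
t=3: π = [0.3891, 0.3287, 0.2823], E[r] = 2.3750, γ^t·E[r] = 1.731410, running G = 8.276046

G = 8.2760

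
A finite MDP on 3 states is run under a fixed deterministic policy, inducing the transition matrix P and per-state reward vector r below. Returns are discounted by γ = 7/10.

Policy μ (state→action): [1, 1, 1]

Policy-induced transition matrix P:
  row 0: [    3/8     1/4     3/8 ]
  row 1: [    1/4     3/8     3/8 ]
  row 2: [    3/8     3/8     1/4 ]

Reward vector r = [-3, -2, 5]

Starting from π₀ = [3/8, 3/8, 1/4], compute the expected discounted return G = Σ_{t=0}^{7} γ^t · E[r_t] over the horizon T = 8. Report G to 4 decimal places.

G = -0.5747

t=0: π = [0.3750, 0.3750, 0.2500], E[r] = -0.6250, γ^t·E[r] = -0.625000, running G = -0.625000
t=1: π = [0.3281, 0.3281, 0.3438], E[r] = 0.0781, γ^t·E[r] = 0.054688, running G = -0.570313
t=2: π = [0.3340, 0.3340, 0.3320], E[r] = -0.0098, γ^t·E[r] = -0.004785, running G = -0.575098
t=3: π = [0.3333, 0.3333, 0.3335], E[r] = 0.0012, γ^t·E[r] = 0.000419, running G = -0.574679
t=4: π = [0.3333, 0.3333, 0.3333], E[r] = -0.0002, γ^t·E[r] = -0.000037, running G = -0.574716
t=5: π = [0.3333, 0.3333, 0.3333], E[r] = 0.0000, γ^t·E[r] = 0.000003, running G = -0.574712
t=6: π = [0.3333, 0.3333, 0.3333], E[r] = 0.0000, γ^t·E[r] = 0.000000, running G = -0.574713
t=7: π = [0.3333, 0.3333, 0.3333], E[r] = 0.0000, γ^t·E[r] = 0.000000, running G = -0.574713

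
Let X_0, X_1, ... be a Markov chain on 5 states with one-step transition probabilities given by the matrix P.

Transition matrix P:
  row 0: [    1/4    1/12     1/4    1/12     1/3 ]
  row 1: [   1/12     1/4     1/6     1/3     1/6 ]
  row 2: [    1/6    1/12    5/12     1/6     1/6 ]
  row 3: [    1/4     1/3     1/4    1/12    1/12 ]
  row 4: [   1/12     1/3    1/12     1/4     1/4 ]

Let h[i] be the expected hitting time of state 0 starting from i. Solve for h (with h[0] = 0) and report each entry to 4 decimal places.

h = [0.0000, 7.1429, 6.5714, 6.1429, 7.2857]

First-step conditioning: h[0] = 0; for i ≠ 0, h[i] = 1 + Σ_k P[i][k]·h[k].
  h[1] = 1 + 1/4·h[1] + 1/6·h[2] + 1/3·h[3] + 1/6·h[4]
  h[2] = 1 + 1/12·h[1] + 5/12·h[2] + 1/6·h[3] + 1/6·h[4]
  h[3] = 1 + 1/3·h[1] + 1/4·h[2] + 1/12·h[3] + 1/12·h[4]
  h[4] = 1 + 1/3·h[1] + 1/12·h[2] + 1/4·h[3] + 1/4·h[4]
Solving the 4×4 linear system over states ≠ 0 gives exactly h = [0, 50/7, 46/7, 43/7, 51/7] (h[0] = 0 is the target).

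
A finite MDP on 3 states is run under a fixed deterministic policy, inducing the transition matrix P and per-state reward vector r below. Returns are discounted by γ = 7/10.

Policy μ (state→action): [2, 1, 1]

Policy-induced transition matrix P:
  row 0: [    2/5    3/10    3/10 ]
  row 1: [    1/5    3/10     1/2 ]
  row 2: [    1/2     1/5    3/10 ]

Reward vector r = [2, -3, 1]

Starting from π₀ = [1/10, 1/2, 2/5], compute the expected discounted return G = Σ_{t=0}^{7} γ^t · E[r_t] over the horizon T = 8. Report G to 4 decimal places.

t=0: π = [0.1000, 0.5000, 0.4000], E[r] = -0.9000, γ^t·E[r] = -0.900000, running G = -0.900000
t=1: π = [0.3400, 0.2600, 0.4000], E[r] = 0.3000, γ^t·E[r] = 0.210000, running G = -0.690000
t=2: π = [0.3880, 0.2600, 0.3520], E[r] = 0.3480, γ^t·E[r] = 0.170520, running G = -0.519480
t=3: π = [0.3832, 0.2648, 0.3520], E[r] = 0.3240, γ^t·E[r] = 0.111132, running G = -0.408348
t=4: π = [0.3822, 0.2648, 0.3530], E[r] = 0.3230, γ^t·E[r] = 0.077562, running G = -0.330786
t=5: π = [0.3823, 0.2647, 0.3530], E[r] = 0.3235, γ^t·E[r] = 0.054374, running G = -0.276412
t=6: π = [0.3824, 0.2647, 0.3529], E[r] = 0.3235, γ^t·E[r] = 0.038064, running G = -0.238348
t=7: π = [0.3824, 0.2647, 0.3529], E[r] = 0.3235, γ^t·E[r] = 0.026644, running G = -0.211704

G = -0.2117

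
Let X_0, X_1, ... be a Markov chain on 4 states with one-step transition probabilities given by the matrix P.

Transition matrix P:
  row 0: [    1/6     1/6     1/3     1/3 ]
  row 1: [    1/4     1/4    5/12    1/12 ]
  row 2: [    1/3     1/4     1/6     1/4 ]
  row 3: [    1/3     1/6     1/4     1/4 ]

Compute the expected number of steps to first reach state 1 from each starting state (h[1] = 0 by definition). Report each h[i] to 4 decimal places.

h = [5.2976, 0.0000, 4.9171, 5.3268]

First-step conditioning: h[1] = 0; for i ≠ 1, h[i] = 1 + Σ_k P[i][k]·h[k].
  h[0] = 1 + 1/6·h[0] + 1/3·h[2] + 1/3·h[3]
  h[2] = 1 + 1/3·h[0] + 1/6·h[2] + 1/4·h[3]
  h[3] = 1 + 1/3·h[0] + 1/4·h[2] + 1/4·h[3]
Solving the 3×3 linear system over states ≠ 1 gives exactly h = [1086/205, 0, 1008/205, 1092/205] (h[1] = 0 is the target).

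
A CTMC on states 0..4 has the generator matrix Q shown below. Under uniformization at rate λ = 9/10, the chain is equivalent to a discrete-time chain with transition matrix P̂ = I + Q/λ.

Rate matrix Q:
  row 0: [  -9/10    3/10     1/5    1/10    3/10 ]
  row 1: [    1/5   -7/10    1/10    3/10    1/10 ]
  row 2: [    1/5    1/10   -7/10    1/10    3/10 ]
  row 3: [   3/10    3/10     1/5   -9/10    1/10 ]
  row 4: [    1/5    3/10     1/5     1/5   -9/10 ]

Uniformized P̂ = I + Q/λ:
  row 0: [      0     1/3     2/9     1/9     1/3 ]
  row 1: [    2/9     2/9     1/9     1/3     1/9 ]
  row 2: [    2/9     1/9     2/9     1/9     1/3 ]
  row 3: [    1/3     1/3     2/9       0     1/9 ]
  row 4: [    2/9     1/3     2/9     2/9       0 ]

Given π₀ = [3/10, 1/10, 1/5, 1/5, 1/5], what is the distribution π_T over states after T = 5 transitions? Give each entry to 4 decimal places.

t=0: π = [0.3000, 0.1000, 0.2000, 0.2000, 0.2000]
t=1: π = [0.1778, 0.2778, 0.2111, 0.1333, 0.2000]
t=2: π = [0.1975, 0.2556, 0.1914, 0.1802, 0.1753]
t=3: π = [0.1984, 0.2624, 0.1938, 0.1674, 0.1781]
t=4: π = [0.1967, 0.2611, 0.1931, 0.1706, 0.1785]
t=5: π = [0.1975, 0.2614, 0.1932, 0.1700, 0.1779]

π = [0.1975, 0.2614, 0.1932, 0.1700, 0.1779]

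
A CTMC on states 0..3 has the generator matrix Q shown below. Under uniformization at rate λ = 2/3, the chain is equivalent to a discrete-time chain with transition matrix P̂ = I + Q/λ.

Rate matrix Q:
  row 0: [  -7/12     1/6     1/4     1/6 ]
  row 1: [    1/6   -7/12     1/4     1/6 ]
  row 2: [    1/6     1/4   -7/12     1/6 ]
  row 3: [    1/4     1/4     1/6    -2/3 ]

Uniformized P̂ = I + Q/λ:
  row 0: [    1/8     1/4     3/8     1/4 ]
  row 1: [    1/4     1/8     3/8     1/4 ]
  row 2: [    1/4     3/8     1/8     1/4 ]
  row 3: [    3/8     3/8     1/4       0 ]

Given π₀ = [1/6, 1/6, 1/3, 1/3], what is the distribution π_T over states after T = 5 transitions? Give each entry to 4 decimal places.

t=0: π = [0.1667, 0.1667, 0.3333, 0.3333]
t=1: π = [0.2708, 0.3125, 0.2500, 0.1667]
t=2: π = [0.2370, 0.2630, 0.2917, 0.2083]
t=3: π = [0.2464, 0.2796, 0.2760, 0.1979]
t=4: π = [0.2439, 0.2743, 0.2813, 0.2005]
t=5: π = [0.2446, 0.2759, 0.2796, 0.1999]

π = [0.2446, 0.2759, 0.2796, 0.1999]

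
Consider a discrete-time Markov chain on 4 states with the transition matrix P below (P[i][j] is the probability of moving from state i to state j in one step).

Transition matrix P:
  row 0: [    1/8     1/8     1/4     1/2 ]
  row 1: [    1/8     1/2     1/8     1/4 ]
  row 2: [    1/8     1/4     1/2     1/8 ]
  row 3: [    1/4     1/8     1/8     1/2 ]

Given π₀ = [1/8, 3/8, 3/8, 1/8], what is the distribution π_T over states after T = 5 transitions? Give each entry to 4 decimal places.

t=0: π = [0.1250, 0.3750, 0.3750, 0.1250]
t=1: π = [0.1406, 0.3125, 0.2813, 0.2656]
t=2: π = [0.1582, 0.2773, 0.2480, 0.3164]
t=3: π = [0.1646, 0.2600, 0.2378, 0.3376]
t=4: π = [0.1672, 0.2522, 0.2347, 0.3458]
t=5: π = [0.1682, 0.2489, 0.2339, 0.3489]

π = [0.1682, 0.2489, 0.2339, 0.3489]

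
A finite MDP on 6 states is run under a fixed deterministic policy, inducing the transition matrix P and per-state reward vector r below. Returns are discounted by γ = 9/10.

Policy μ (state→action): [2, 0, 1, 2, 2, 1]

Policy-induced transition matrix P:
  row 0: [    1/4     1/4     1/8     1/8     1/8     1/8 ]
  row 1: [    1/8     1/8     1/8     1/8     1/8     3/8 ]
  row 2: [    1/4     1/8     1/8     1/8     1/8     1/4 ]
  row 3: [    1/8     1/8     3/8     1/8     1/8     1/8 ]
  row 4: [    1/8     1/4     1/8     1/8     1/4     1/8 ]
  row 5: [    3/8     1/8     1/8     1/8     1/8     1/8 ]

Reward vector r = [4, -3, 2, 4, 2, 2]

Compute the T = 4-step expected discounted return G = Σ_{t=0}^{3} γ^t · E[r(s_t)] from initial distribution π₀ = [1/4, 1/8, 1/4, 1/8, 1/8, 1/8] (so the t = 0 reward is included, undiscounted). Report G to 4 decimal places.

G = 6.5979

t=0: π = [0.2500, 0.1250, 0.2500, 0.1250, 0.1250, 0.1250], E[r] = 2.1250, γ^t·E[r] = 2.125000, running G = 2.125000
t=1: π = [0.2188, 0.1719, 0.1563, 0.1250, 0.1406, 0.1875], E[r] = 1.8281, γ^t·E[r] = 1.645313, running G = 3.770313
t=2: π = [0.2188, 0.1699, 0.1563, 0.1250, 0.1426, 0.1875], E[r] = 1.8379, γ^t·E[r] = 1.488691, running G = 5.259004
t=3: π = [0.2188, 0.1702, 0.1563, 0.1250, 0.1428, 0.1870], E[r] = 1.8367, γ^t·E[r] = 1.338932, running G = 6.597936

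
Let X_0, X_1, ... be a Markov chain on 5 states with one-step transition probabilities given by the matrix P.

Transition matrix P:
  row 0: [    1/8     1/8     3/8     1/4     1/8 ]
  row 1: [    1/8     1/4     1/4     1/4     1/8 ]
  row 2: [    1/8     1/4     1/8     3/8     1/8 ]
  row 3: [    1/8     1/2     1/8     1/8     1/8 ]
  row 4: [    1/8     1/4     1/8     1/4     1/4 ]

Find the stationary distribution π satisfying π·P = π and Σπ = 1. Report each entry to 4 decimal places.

π = [0.1250, 0.2953, 0.1932, 0.2437, 0.1429]

Balance equations π_j = Σ_i π_i·P[i][j]:
  π_0 = 1/8·π_0 + 1/8·π_1 + 1/8·π_2 + 1/8·π_3 + 1/8·π_4
  π_1 = 1/8·π_0 + 1/4·π_1 + 1/4·π_2 + 1/2·π_3 + 1/4·π_4
  π_2 = 3/8·π_0 + 1/4·π_1 + 1/8·π_2 + 1/8·π_3 + 1/8·π_4
  π_3 = 1/4·π_0 + 1/4·π_1 + 3/8·π_2 + 1/8·π_3 + 1/4·π_4
  normalize: π_0 + π_1 + π_2 + π_3 + π_4 = 1
Solving the linear system gives exactly π = [1/8, 339/1148, 887/4592, 1119/4592, 1/7].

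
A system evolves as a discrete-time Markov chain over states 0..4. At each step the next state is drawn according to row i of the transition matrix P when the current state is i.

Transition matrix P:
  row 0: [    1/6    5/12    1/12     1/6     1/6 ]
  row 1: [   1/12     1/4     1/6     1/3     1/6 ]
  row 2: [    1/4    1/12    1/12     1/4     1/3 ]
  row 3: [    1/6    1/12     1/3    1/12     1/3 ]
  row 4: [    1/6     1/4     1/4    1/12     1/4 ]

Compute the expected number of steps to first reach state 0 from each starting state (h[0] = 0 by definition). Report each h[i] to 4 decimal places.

First-step conditioning: h[0] = 0; for i ≠ 0, h[i] = 1 + Σ_k P[i][k]·h[k].
  h[1] = 1 + 1/4·h[1] + 1/6·h[2] + 1/3·h[3] + 1/6·h[4]
  h[2] = 1 + 1/12·h[1] + 1/12·h[2] + 1/4·h[3] + 1/3·h[4]
  h[3] = 1 + 1/12·h[1] + 1/3·h[2] + 1/12·h[3] + 1/3·h[4]
  h[4] = 1 + 1/4·h[1] + 1/4·h[2] + 1/12·h[3] + 1/4·h[4]
Solving the 4×4 linear system over states ≠ 0 gives exactly h = [0, 8916/1387, 7504/1387, 8040/1387, 8216/1387] (h[0] = 0 is the target).

h = [0.0000, 6.4283, 5.4102, 5.7967, 5.9236]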